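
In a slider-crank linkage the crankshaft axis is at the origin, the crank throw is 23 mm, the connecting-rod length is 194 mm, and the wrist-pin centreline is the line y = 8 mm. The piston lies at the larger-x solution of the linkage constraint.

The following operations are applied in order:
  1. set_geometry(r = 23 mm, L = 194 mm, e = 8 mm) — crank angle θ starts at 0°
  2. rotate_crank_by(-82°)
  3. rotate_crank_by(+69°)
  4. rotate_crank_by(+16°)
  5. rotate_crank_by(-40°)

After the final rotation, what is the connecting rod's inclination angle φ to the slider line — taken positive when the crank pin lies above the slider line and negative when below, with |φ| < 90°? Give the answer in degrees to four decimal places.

-6.4644

set_geometry: r = 23 mm, L = 194 mm, e = 8 mm; θ ← 0°
rotate_crank_by(-82°): θ ← 0° -82° = -82°
rotate_crank_by(+69°): θ ← -82° +69° = -13°
rotate_crank_by(+16°): θ ← -13° +16° = 3°
rotate_crank_by(-40°): θ ← 3° -40° = -37°
crank pin P = (r cos θ, r sin θ) = (18.368617, -13.841746)
h = r sin θ − e = -13.841746 − 8 = -21.841746
sin φ = h / L = -21.841746 / 194 = -0.11258632
φ = arcsin(-0.11258632) = -6.464427°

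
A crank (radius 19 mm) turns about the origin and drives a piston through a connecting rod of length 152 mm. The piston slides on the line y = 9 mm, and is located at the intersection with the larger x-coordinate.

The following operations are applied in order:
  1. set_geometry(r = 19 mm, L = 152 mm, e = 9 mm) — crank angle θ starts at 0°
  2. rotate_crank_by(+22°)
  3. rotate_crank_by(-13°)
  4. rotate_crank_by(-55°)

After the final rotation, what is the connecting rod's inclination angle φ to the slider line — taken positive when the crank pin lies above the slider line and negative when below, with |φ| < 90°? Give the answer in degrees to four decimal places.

set_geometry: r = 19 mm, L = 152 mm, e = 9 mm; θ ← 0°
rotate_crank_by(+22°): θ ← 0° +22° = 22°
rotate_crank_by(-13°): θ ← 22° -13° = 9°
rotate_crank_by(-55°): θ ← 9° -55° = -46°
crank pin P = (r cos θ, r sin θ) = (13.198509, -13.667456)
h = r sin θ − e = -13.667456 − 9 = -22.667456
sin φ = h / L = -22.667456 / 152 = -0.14912800
φ = arcsin(-0.14912800) = -8.576396°

-8.5764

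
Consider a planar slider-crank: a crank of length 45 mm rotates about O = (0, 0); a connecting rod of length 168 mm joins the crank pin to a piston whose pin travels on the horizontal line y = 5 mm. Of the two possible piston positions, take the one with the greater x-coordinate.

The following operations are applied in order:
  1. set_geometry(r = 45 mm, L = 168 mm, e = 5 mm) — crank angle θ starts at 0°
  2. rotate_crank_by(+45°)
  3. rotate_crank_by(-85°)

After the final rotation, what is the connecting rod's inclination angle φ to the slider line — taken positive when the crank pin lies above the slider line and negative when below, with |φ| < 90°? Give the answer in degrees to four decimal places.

set_geometry: r = 45 mm, L = 168 mm, e = 5 mm; θ ← 0°
rotate_crank_by(+45°): θ ← 0° +45° = 45°
rotate_crank_by(-85°): θ ← 45° -85° = -40°
crank pin P = (r cos θ, r sin θ) = (34.472000, -28.925442)
h = r sin θ − e = -28.925442 − 5 = -33.925442
sin φ = h / L = -33.925442 / 168 = -0.20193716
φ = arcsin(-0.20193716) = -11.650262°

-11.6503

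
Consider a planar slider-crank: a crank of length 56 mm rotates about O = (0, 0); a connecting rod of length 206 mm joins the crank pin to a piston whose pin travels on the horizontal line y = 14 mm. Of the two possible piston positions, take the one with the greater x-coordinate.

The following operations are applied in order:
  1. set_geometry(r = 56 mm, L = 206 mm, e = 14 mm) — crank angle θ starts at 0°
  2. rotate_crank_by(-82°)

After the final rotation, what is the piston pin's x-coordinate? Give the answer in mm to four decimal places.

201.7318

set_geometry: r = 56 mm, L = 206 mm, e = 14 mm; θ ← 0°
rotate_crank_by(-82°): θ ← 0° -82° = -82°
crank pin P = (r cos θ, r sin θ) = (7.793694, -55.455012)
h = r sin θ − e = -55.455012 − 14 = -69.455012
x = r cos θ + √(L² − h²) = 7.793694 + √(42436.0 − 4823.9987) = 7.793694 + 193.938138 = 201.731832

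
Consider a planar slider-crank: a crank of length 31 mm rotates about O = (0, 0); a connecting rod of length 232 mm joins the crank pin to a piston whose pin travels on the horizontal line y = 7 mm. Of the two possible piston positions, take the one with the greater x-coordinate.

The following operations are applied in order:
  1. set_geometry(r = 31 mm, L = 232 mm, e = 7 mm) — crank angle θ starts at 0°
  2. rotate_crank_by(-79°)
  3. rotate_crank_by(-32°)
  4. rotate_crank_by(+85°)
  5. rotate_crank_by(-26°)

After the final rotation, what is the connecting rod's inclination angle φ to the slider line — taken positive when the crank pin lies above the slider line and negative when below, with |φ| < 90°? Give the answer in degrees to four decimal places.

set_geometry: r = 31 mm, L = 232 mm, e = 7 mm; θ ← 0°
rotate_crank_by(-79°): θ ← 0° -79° = -79°
rotate_crank_by(-32°): θ ← -79° -32° = -111°
rotate_crank_by(+85°): θ ← -111° +85° = -26°
rotate_crank_by(-26°): θ ← -26° -26° = -52°
crank pin P = (r cos θ, r sin θ) = (19.085506, -24.428333)
h = r sin θ − e = -24.428333 − 7 = -31.428333
sin φ = h / L = -31.428333 / 232 = -0.13546695
φ = arcsin(-0.13546695) = -7.785622°

-7.7856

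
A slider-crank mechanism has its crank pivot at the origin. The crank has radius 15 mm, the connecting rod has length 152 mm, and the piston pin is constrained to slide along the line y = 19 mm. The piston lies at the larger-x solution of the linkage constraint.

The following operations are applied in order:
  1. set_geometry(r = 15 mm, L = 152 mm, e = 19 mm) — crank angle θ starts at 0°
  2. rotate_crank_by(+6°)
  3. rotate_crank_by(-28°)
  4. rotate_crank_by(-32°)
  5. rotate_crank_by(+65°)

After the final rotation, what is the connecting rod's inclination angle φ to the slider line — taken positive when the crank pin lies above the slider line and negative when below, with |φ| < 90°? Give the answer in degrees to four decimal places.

-6.0946

set_geometry: r = 15 mm, L = 152 mm, e = 19 mm; θ ← 0°
rotate_crank_by(+6°): θ ← 0° +6° = 6°
rotate_crank_by(-28°): θ ← 6° -28° = -22°
rotate_crank_by(-32°): θ ← -22° -32° = -54°
rotate_crank_by(+65°): θ ← -54° +65° = 11°
crank pin P = (r cos θ, r sin θ) = (14.724408, 2.862135)
h = r sin θ − e = 2.862135 − 19 = -16.137865
sin φ = h / L = -16.137865 / 152 = -0.10617016
φ = arcsin(-0.10617016) = -6.094589°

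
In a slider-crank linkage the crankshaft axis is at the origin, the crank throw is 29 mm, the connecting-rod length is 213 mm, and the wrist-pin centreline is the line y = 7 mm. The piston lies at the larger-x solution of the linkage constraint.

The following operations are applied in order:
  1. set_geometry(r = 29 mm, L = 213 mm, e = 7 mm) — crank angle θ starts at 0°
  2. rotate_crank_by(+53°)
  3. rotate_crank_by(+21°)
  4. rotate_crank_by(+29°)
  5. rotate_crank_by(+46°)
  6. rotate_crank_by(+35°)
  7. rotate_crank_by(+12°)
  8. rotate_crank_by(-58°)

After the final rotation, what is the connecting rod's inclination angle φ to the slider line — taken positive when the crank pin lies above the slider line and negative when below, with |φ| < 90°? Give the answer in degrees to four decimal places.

set_geometry: r = 29 mm, L = 213 mm, e = 7 mm; θ ← 0°
rotate_crank_by(+53°): θ ← 0° +53° = 53°
rotate_crank_by(+21°): θ ← 53° +21° = 74°
rotate_crank_by(+29°): θ ← 74° +29° = 103°
rotate_crank_by(+46°): θ ← 103° +46° = 149°
rotate_crank_by(+35°): θ ← 149° +35° = 184°
rotate_crank_by(+12°): θ ← 184° +12° = 196°
rotate_crank_by(-58°): θ ← 196° -58° = 138°
crank pin P = (r cos θ, r sin θ) = (-21.551200, 19.404788)
h = r sin θ − e = 19.404788 − 7 = 12.404788
sin φ = h / L = 12.404788 / 213 = 0.05823844
φ = arcsin(0.05823844) = 3.338706°

3.3387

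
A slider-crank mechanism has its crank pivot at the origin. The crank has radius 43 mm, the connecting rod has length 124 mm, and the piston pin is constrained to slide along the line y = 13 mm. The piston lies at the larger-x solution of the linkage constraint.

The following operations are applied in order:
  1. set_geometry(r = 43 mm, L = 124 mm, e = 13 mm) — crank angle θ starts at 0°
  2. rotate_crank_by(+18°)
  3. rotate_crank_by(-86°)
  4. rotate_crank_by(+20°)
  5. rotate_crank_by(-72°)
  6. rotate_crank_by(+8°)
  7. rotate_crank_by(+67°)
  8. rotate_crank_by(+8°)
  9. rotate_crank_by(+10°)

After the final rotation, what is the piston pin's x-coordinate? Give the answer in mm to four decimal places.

set_geometry: r = 43 mm, L = 124 mm, e = 13 mm; θ ← 0°
rotate_crank_by(+18°): θ ← 0° +18° = 18°
rotate_crank_by(-86°): θ ← 18° -86° = -68°
rotate_crank_by(+20°): θ ← -68° +20° = -48°
rotate_crank_by(-72°): θ ← -48° -72° = -120°
rotate_crank_by(+8°): θ ← -120° +8° = -112°
rotate_crank_by(+67°): θ ← -112° +67° = -45°
rotate_crank_by(+8°): θ ← -45° +8° = -37°
rotate_crank_by(+10°): θ ← -37° +10° = -27°
crank pin P = (r cos θ, r sin θ) = (38.313281, -19.521591)
h = r sin θ − e = -19.521591 − 13 = -32.521591
x = r cos θ + √(L² − h²) = 38.313281 + √(15376.0 − 1057.6539) = 38.313281 + 119.659292 = 157.972572

157.9726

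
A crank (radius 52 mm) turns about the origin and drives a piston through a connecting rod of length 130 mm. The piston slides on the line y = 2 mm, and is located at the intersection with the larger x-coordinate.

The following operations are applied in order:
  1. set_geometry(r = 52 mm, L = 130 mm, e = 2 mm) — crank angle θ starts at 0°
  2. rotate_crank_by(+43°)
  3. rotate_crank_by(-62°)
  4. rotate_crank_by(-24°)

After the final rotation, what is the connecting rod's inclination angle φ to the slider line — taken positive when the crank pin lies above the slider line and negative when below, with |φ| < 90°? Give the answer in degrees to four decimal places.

-16.7493

set_geometry: r = 52 mm, L = 130 mm, e = 2 mm; θ ← 0°
rotate_crank_by(+43°): θ ← 0° +43° = 43°
rotate_crank_by(-62°): θ ← 43° -62° = -19°
rotate_crank_by(-24°): θ ← -19° -24° = -43°
crank pin P = (r cos θ, r sin θ) = (38.030392, -35.463915)
h = r sin θ − e = -35.463915 − 2 = -37.463915
sin φ = h / L = -37.463915 / 130 = -0.28818396
φ = arcsin(-0.28818396) = -16.749264°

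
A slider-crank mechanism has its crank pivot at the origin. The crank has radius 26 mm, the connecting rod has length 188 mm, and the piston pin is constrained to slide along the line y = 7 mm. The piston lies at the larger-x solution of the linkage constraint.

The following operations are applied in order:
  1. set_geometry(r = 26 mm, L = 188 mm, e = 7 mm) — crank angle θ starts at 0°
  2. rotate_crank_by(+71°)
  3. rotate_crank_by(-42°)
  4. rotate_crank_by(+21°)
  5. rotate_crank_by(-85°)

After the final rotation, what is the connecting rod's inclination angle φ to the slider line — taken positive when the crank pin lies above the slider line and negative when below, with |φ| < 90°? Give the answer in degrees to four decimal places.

set_geometry: r = 26 mm, L = 188 mm, e = 7 mm; θ ← 0°
rotate_crank_by(+71°): θ ← 0° +71° = 71°
rotate_crank_by(-42°): θ ← 71° -42° = 29°
rotate_crank_by(+21°): θ ← 29° +21° = 50°
rotate_crank_by(-85°): θ ← 50° -85° = -35°
crank pin P = (r cos θ, r sin θ) = (21.297953, -14.912987)
h = r sin θ − e = -14.912987 − 7 = -21.912987
sin φ = h / L = -21.912987 / 188 = -0.11655844
φ = arcsin(-0.11655844) = -6.693522°

-6.6935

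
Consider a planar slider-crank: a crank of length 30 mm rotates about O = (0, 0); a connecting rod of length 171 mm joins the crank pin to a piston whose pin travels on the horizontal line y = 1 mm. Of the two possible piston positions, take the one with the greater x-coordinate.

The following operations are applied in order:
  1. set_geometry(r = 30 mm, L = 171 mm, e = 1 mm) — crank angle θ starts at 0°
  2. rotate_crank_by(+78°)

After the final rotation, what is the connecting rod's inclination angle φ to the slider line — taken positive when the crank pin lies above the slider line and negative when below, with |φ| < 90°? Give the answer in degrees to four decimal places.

set_geometry: r = 30 mm, L = 171 mm, e = 1 mm; θ ← 0°
rotate_crank_by(+78°): θ ← 0° +78° = 78°
crank pin P = (r cos θ, r sin θ) = (6.237351, 29.344428)
h = r sin θ − e = 29.344428 − 1 = 28.344428
sin φ = h / L = 28.344428 / 171 = 0.16575689
φ = arcsin(0.16575689) = 9.541207°

9.5412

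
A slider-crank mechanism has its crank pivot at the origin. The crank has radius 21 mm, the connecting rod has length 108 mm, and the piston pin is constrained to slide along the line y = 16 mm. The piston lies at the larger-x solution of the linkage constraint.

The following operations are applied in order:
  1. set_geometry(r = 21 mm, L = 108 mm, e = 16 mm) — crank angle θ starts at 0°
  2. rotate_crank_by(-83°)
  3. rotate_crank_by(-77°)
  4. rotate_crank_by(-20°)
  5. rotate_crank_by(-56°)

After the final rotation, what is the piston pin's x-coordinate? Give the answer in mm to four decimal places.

96.2477

set_geometry: r = 21 mm, L = 108 mm, e = 16 mm; θ ← 0°
rotate_crank_by(-83°): θ ← 0° -83° = -83°
rotate_crank_by(-77°): θ ← -83° -77° = -160°
rotate_crank_by(-20°): θ ← -160° -20° = -180°
rotate_crank_by(-56°): θ ← -180° -56° = -236°
crank pin P = (r cos θ, r sin θ) = (-11.743051, 17.409789)
h = r sin θ − e = 17.409789 − 16 = 1.409789
x = r cos θ + √(L² − h²) = -11.743051 + √(11664.0 − 1.9875) = -11.743051 + 107.990798 = 96.247747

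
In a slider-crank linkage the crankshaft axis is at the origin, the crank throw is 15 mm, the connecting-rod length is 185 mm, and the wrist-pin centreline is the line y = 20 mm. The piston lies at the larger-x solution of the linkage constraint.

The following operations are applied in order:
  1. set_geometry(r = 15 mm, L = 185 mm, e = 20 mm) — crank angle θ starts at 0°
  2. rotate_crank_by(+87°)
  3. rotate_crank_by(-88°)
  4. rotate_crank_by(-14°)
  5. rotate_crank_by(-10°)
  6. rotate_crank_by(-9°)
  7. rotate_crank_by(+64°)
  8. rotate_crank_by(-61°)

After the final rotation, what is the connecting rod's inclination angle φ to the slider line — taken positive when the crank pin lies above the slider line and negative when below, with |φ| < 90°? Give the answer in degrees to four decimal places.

set_geometry: r = 15 mm, L = 185 mm, e = 20 mm; θ ← 0°
rotate_crank_by(+87°): θ ← 0° +87° = 87°
rotate_crank_by(-88°): θ ← 87° -88° = -1°
rotate_crank_by(-14°): θ ← -1° -14° = -15°
rotate_crank_by(-10°): θ ← -15° -10° = -25°
rotate_crank_by(-9°): θ ← -25° -9° = -34°
rotate_crank_by(+64°): θ ← -34° +64° = 30°
rotate_crank_by(-61°): θ ← 30° -61° = -31°
crank pin P = (r cos θ, r sin θ) = (12.857510, -7.725571)
h = r sin θ − e = -7.725571 − 20 = -27.725571
sin φ = h / L = -27.725571 / 185 = -0.14986795
φ = arcsin(-0.14986795) = -8.619274°

-8.6193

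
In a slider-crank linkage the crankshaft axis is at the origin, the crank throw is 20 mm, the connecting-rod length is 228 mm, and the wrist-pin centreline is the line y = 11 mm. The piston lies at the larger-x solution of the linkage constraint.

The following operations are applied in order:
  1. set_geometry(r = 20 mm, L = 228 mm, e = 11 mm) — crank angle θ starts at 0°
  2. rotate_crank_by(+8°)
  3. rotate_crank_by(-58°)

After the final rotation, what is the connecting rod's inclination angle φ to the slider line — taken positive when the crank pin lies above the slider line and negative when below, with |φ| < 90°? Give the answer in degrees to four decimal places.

set_geometry: r = 20 mm, L = 228 mm, e = 11 mm; θ ← 0°
rotate_crank_by(+8°): θ ← 0° +8° = 8°
rotate_crank_by(-58°): θ ← 8° -58° = -50°
crank pin P = (r cos θ, r sin θ) = (12.855752, -15.320889)
h = r sin θ − e = -15.320889 − 11 = -26.320889
sin φ = h / L = -26.320889 / 228 = -0.11544250
φ = arcsin(-0.11544250) = -6.629148°

-6.6291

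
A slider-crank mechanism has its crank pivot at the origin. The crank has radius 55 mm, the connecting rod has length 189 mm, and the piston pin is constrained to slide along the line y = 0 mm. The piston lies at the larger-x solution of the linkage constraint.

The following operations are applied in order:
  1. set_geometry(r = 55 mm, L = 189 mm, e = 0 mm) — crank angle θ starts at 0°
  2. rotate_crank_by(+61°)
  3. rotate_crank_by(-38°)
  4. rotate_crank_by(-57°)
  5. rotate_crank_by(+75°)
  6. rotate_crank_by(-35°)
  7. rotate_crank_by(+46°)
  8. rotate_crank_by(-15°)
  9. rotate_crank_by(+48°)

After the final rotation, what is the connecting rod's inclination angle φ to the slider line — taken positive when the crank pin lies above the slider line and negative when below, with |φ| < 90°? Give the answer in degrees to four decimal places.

set_geometry: r = 55 mm, L = 189 mm, e = 0 mm; θ ← 0°
rotate_crank_by(+61°): θ ← 0° +61° = 61°
rotate_crank_by(-38°): θ ← 61° -38° = 23°
rotate_crank_by(-57°): θ ← 23° -57° = -34°
rotate_crank_by(+75°): θ ← -34° +75° = 41°
rotate_crank_by(-35°): θ ← 41° -35° = 6°
rotate_crank_by(+46°): θ ← 6° +46° = 52°
rotate_crank_by(-15°): θ ← 52° -15° = 37°
rotate_crank_by(+48°): θ ← 37° +48° = 85°
crank pin P = (r cos θ, r sin θ) = (4.793566, 54.790708)
h = r sin θ − e = 54.790708 − 0 = 54.790708
sin φ = h / L = 54.790708 / 189 = 0.28989793
φ = arcsin(0.28989793) = 16.851845°

16.8518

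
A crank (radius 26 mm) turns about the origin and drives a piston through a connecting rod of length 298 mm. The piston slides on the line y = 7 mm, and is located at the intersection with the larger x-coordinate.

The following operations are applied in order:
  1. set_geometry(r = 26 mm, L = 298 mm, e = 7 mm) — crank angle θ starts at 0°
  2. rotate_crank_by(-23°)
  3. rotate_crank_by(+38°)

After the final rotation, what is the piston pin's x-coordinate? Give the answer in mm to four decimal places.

set_geometry: r = 26 mm, L = 298 mm, e = 7 mm; θ ← 0°
rotate_crank_by(-23°): θ ← 0° -23° = -23°
rotate_crank_by(+38°): θ ← -23° +38° = 15°
crank pin P = (r cos θ, r sin θ) = (25.114071, 6.729295)
h = r sin θ − e = 6.729295 − 7 = -0.270705
x = r cos θ + √(L² − h²) = 25.114071 + √(88804.0 − 0.0733) = 25.114071 + 297.999877 = 323.113949

323.1139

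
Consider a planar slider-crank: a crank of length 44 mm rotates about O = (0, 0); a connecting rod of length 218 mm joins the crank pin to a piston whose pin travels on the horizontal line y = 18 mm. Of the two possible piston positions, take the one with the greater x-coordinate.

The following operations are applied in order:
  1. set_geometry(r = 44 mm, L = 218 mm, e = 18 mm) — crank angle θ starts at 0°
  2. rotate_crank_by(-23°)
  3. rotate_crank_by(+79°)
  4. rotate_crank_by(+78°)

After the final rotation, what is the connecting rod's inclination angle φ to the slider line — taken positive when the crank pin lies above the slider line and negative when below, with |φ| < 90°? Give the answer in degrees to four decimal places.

set_geometry: r = 44 mm, L = 218 mm, e = 18 mm; θ ← 0°
rotate_crank_by(-23°): θ ← 0° -23° = -23°
rotate_crank_by(+79°): θ ← -23° +79° = 56°
rotate_crank_by(+78°): θ ← 56° +78° = 134°
crank pin P = (r cos θ, r sin θ) = (-30.564968, 31.650951)
h = r sin θ − e = 31.650951 − 18 = 13.650951
sin φ = h / L = 13.650951 / 218 = 0.06261904
φ = arcsin(0.06261904) = 3.590156°

3.5902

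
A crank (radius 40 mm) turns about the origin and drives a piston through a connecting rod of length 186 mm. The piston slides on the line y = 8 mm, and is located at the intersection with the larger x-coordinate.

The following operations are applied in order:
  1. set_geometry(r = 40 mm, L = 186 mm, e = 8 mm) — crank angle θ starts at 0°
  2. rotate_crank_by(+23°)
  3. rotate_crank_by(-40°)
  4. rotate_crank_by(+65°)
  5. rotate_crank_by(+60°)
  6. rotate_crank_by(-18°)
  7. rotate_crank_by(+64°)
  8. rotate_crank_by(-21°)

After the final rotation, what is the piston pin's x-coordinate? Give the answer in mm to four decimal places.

157.5017

set_geometry: r = 40 mm, L = 186 mm, e = 8 mm; θ ← 0°
rotate_crank_by(+23°): θ ← 0° +23° = 23°
rotate_crank_by(-40°): θ ← 23° -40° = -17°
rotate_crank_by(+65°): θ ← -17° +65° = 48°
rotate_crank_by(+60°): θ ← 48° +60° = 108°
rotate_crank_by(-18°): θ ← 108° -18° = 90°
rotate_crank_by(+64°): θ ← 90° +64° = 154°
rotate_crank_by(-21°): θ ← 154° -21° = 133°
crank pin P = (r cos θ, r sin θ) = (-27.279934, 29.254148)
h = r sin θ − e = 29.254148 − 8 = 21.254148
x = r cos θ + √(L² − h²) = -27.279934 + √(34596.0 − 451.7388) = -27.279934 + 184.781658 = 157.501724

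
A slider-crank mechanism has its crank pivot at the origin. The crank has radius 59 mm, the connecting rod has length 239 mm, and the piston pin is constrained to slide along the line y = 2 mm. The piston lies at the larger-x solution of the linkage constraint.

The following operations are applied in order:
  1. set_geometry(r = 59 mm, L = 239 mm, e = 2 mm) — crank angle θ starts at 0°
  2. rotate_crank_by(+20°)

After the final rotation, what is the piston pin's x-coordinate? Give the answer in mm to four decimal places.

293.7495

set_geometry: r = 59 mm, L = 239 mm, e = 2 mm; θ ← 0°
rotate_crank_by(+20°): θ ← 0° +20° = 20°
crank pin P = (r cos θ, r sin θ) = (55.441865, 20.179188)
h = r sin θ − e = 20.179188 − 2 = 18.179188
x = r cos θ + √(L² − h²) = 55.441865 + √(57121.0 − 330.4829) = 55.441865 + 238.307610 = 293.749475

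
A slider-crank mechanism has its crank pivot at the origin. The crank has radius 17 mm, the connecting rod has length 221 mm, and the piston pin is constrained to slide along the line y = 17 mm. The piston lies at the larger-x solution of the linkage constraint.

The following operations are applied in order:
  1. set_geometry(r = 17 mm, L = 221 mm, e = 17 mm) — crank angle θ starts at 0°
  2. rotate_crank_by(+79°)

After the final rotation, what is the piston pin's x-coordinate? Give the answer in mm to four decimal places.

224.2435

set_geometry: r = 17 mm, L = 221 mm, e = 17 mm; θ ← 0°
rotate_crank_by(+79°): θ ← 0° +79° = 79°
crank pin P = (r cos θ, r sin θ) = (3.243753, 16.687662)
h = r sin θ − e = 16.687662 − 17 = -0.312338
x = r cos θ + √(L² − h²) = 3.243753 + √(48841.0 − 0.0976) = 3.243753 + 220.999779 = 224.243532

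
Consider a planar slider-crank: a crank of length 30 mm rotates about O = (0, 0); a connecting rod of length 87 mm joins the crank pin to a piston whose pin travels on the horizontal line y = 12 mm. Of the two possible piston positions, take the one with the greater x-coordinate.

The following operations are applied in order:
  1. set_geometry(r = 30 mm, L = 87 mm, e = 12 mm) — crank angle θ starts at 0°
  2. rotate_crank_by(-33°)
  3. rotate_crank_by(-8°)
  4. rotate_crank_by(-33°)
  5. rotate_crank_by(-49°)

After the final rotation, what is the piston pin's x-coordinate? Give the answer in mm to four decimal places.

62.3255

set_geometry: r = 30 mm, L = 87 mm, e = 12 mm; θ ← 0°
rotate_crank_by(-33°): θ ← 0° -33° = -33°
rotate_crank_by(-8°): θ ← -33° -8° = -41°
rotate_crank_by(-33°): θ ← -41° -33° = -74°
rotate_crank_by(-49°): θ ← -74° -49° = -123°
crank pin P = (r cos θ, r sin θ) = (-16.339171, -25.160117)
h = r sin θ − e = -25.160117 − 12 = -37.160117
x = r cos θ + √(L² − h²) = -16.339171 + √(7569.0 − 1380.8743) = -16.339171 + 78.664641 = 62.325470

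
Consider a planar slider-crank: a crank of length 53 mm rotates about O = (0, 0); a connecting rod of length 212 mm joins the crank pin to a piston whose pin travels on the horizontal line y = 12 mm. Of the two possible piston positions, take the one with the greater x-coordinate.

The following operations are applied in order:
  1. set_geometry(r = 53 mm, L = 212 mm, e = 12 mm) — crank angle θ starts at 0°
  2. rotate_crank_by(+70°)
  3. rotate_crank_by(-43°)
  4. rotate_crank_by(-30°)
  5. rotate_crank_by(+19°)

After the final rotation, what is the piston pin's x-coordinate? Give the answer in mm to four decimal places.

262.9308

set_geometry: r = 53 mm, L = 212 mm, e = 12 mm; θ ← 0°
rotate_crank_by(+70°): θ ← 0° +70° = 70°
rotate_crank_by(-43°): θ ← 70° -43° = 27°
rotate_crank_by(-30°): θ ← 27° -30° = -3°
rotate_crank_by(+19°): θ ← -3° +19° = 16°
crank pin P = (r cos θ, r sin θ) = (50.946870, 14.608780)
h = r sin θ − e = 14.608780 − 12 = 2.608780
x = r cos θ + √(L² − h²) = 50.946870 + √(44944.0 − 6.8057) = 50.946870 + 211.983948 = 262.930818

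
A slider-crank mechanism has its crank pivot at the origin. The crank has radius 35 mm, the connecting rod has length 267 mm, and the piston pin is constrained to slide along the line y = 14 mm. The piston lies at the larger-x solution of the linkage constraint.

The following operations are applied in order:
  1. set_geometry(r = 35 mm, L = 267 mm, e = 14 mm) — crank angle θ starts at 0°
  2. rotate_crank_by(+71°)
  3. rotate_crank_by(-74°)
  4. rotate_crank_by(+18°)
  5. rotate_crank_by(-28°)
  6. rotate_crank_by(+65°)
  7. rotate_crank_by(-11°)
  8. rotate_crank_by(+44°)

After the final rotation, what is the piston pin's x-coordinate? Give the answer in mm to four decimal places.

set_geometry: r = 35 mm, L = 267 mm, e = 14 mm; θ ← 0°
rotate_crank_by(+71°): θ ← 0° +71° = 71°
rotate_crank_by(-74°): θ ← 71° -74° = -3°
rotate_crank_by(+18°): θ ← -3° +18° = 15°
rotate_crank_by(-28°): θ ← 15° -28° = -13°
rotate_crank_by(+65°): θ ← -13° +65° = 52°
rotate_crank_by(-11°): θ ← 52° -11° = 41°
rotate_crank_by(+44°): θ ← 41° +44° = 85°
crank pin P = (r cos θ, r sin θ) = (3.050451, 34.866814)
h = r sin θ − e = 34.866814 − 14 = 20.866814
x = r cos θ + √(L² − h²) = 3.050451 + √(71289.0 − 435.4239) = 3.050451 + 266.183350 = 269.233801

269.2338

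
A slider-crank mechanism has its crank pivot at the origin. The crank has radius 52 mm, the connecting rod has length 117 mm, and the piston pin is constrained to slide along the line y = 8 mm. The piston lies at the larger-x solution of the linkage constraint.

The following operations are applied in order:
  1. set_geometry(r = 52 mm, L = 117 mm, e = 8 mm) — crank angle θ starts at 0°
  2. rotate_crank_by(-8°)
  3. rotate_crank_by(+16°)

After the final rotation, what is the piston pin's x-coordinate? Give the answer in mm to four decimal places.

set_geometry: r = 52 mm, L = 117 mm, e = 8 mm; θ ← 0°
rotate_crank_by(-8°): θ ← 0° -8° = -8°
rotate_crank_by(+16°): θ ← -8° +16° = 8°
crank pin P = (r cos θ, r sin θ) = (51.493940, 7.237001)
h = r sin θ − e = 7.237001 − 8 = -0.762999
x = r cos θ + √(L² − h²) = 51.493940 + √(13689.0 − 0.5822) = 51.493940 + 116.997512 = 168.491452

168.4915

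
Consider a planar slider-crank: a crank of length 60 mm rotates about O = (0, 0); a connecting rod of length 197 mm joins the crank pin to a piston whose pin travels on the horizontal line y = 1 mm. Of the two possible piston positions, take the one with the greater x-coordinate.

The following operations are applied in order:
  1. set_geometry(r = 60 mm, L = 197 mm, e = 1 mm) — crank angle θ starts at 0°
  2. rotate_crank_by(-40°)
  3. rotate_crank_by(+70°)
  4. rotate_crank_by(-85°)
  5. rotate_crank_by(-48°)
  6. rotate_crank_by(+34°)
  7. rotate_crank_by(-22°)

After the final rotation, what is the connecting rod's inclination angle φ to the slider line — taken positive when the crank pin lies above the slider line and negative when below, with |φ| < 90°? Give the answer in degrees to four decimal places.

set_geometry: r = 60 mm, L = 197 mm, e = 1 mm; θ ← 0°
rotate_crank_by(-40°): θ ← 0° -40° = -40°
rotate_crank_by(+70°): θ ← -40° +70° = 30°
rotate_crank_by(-85°): θ ← 30° -85° = -55°
rotate_crank_by(-48°): θ ← -55° -48° = -103°
rotate_crank_by(+34°): θ ← -103° +34° = -69°
rotate_crank_by(-22°): θ ← -69° -22° = -91°
crank pin P = (r cos θ, r sin θ) = (-1.047144, -59.990862)
h = r sin θ − e = -59.990862 − 1 = -60.990862
sin φ = h / L = -60.990862 / 197 = -0.30959828
φ = arcsin(-0.30959828) = -18.035023°

-18.0350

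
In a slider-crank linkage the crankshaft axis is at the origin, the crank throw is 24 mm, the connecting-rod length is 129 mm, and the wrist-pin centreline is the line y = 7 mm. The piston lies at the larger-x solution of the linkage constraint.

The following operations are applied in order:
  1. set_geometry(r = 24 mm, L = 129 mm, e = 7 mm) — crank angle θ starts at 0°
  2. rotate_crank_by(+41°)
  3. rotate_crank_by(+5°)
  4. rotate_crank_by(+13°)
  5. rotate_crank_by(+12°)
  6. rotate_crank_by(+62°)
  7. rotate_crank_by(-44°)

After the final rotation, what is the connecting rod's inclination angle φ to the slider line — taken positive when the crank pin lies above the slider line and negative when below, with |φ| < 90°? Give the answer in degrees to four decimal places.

7.5710

set_geometry: r = 24 mm, L = 129 mm, e = 7 mm; θ ← 0°
rotate_crank_by(+41°): θ ← 0° +41° = 41°
rotate_crank_by(+5°): θ ← 41° +5° = 46°
rotate_crank_by(+13°): θ ← 46° +13° = 59°
rotate_crank_by(+12°): θ ← 59° +12° = 71°
rotate_crank_by(+62°): θ ← 71° +62° = 133°
rotate_crank_by(-44°): θ ← 133° -44° = 89°
crank pin P = (r cos θ, r sin θ) = (0.418858, 23.996345)
h = r sin θ − e = 23.996345 − 7 = 16.996345
sin φ = h / L = 16.996345 / 129 = 0.13175461
φ = arcsin(0.13175461) = 7.570996°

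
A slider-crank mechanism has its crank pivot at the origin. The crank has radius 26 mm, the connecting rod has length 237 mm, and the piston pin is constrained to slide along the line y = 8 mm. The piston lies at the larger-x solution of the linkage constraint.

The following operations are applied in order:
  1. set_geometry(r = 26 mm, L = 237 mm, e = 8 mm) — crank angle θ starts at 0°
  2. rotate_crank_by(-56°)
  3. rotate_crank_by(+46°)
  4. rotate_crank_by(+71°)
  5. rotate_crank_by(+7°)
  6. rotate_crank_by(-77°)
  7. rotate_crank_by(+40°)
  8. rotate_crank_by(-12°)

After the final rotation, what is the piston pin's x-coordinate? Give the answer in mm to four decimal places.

261.5830

set_geometry: r = 26 mm, L = 237 mm, e = 8 mm; θ ← 0°
rotate_crank_by(-56°): θ ← 0° -56° = -56°
rotate_crank_by(+46°): θ ← -56° +46° = -10°
rotate_crank_by(+71°): θ ← -10° +71° = 61°
rotate_crank_by(+7°): θ ← 61° +7° = 68°
rotate_crank_by(-77°): θ ← 68° -77° = -9°
rotate_crank_by(+40°): θ ← -9° +40° = 31°
rotate_crank_by(-12°): θ ← 31° -12° = 19°
crank pin P = (r cos θ, r sin θ) = (24.583483, 8.464772)
h = r sin θ − e = 8.464772 − 8 = 0.464772
x = r cos θ + √(L² − h²) = 24.583483 + √(56169.0 − 0.2160) = 24.583483 + 236.999544 = 261.583027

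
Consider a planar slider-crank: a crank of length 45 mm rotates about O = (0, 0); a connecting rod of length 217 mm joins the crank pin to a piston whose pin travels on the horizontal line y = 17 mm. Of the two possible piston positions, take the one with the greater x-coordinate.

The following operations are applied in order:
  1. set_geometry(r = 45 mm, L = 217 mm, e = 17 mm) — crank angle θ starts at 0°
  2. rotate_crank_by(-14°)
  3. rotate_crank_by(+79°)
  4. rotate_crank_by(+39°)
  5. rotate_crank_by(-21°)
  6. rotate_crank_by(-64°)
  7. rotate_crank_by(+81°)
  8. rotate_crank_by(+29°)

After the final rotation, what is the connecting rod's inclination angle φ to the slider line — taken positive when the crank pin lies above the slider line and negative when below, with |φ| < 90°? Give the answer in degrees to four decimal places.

4.7506

set_geometry: r = 45 mm, L = 217 mm, e = 17 mm; θ ← 0°
rotate_crank_by(-14°): θ ← 0° -14° = -14°
rotate_crank_by(+79°): θ ← -14° +79° = 65°
rotate_crank_by(+39°): θ ← 65° +39° = 104°
rotate_crank_by(-21°): θ ← 104° -21° = 83°
rotate_crank_by(-64°): θ ← 83° -64° = 19°
rotate_crank_by(+81°): θ ← 19° +81° = 100°
rotate_crank_by(+29°): θ ← 100° +29° = 129°
crank pin P = (r cos θ, r sin θ) = (-28.319418, 34.971568)
h = r sin θ − e = 34.971568 − 17 = 17.971568
sin φ = h / L = 17.971568 / 217 = 0.08281829
φ = arcsin(0.08281829) = 4.750579°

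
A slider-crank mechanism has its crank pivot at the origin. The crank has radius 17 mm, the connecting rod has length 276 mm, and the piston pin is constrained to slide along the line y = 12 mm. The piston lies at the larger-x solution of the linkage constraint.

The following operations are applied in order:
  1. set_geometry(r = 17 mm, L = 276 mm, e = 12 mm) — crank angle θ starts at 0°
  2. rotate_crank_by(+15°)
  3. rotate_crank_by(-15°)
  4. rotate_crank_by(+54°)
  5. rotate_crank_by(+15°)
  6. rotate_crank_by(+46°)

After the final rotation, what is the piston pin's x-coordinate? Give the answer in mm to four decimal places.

set_geometry: r = 17 mm, L = 276 mm, e = 12 mm; θ ← 0°
rotate_crank_by(+15°): θ ← 0° +15° = 15°
rotate_crank_by(-15°): θ ← 15° -15° = 0°
rotate_crank_by(+54°): θ ← 0° +54° = 54°
rotate_crank_by(+15°): θ ← 54° +15° = 69°
rotate_crank_by(+46°): θ ← 69° +46° = 115°
crank pin P = (r cos θ, r sin θ) = (-7.184510, 15.407232)
h = r sin θ − e = 15.407232 − 12 = 3.407232
x = r cos θ + √(L² − h²) = -7.184510 + √(76176.0 − 11.6092) = -7.184510 + 275.978968 = 268.794458

268.7945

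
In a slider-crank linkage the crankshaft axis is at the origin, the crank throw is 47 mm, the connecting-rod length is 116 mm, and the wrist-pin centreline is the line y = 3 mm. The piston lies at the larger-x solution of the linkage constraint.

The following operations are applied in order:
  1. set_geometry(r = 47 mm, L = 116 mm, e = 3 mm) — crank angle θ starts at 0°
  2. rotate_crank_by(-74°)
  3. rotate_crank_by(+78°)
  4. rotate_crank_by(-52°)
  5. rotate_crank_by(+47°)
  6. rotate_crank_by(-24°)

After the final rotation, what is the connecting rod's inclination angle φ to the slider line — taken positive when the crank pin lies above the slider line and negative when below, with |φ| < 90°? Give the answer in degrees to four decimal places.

set_geometry: r = 47 mm, L = 116 mm, e = 3 mm; θ ← 0°
rotate_crank_by(-74°): θ ← 0° -74° = -74°
rotate_crank_by(+78°): θ ← -74° +78° = 4°
rotate_crank_by(-52°): θ ← 4° -52° = -48°
rotate_crank_by(+47°): θ ← -48° +47° = -1°
rotate_crank_by(-24°): θ ← -1° -24° = -25°
crank pin P = (r cos θ, r sin θ) = (42.596466, -19.863058)
h = r sin θ − e = -19.863058 − 3 = -22.863058
sin φ = h / L = -22.863058 / 116 = -0.19709533
φ = arcsin(-0.19709533) = -11.367153°

-11.3672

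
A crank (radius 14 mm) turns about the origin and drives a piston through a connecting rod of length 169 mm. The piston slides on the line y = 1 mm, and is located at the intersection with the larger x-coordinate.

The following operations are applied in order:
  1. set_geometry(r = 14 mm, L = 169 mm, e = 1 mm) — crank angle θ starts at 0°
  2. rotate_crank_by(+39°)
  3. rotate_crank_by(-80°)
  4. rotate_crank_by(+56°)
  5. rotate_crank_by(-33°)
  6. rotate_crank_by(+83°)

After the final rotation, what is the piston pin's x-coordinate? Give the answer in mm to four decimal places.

174.5120

set_geometry: r = 14 mm, L = 169 mm, e = 1 mm; θ ← 0°
rotate_crank_by(+39°): θ ← 0° +39° = 39°
rotate_crank_by(-80°): θ ← 39° -80° = -41°
rotate_crank_by(+56°): θ ← -41° +56° = 15°
rotate_crank_by(-33°): θ ← 15° -33° = -18°
rotate_crank_by(+83°): θ ← -18° +83° = 65°
crank pin P = (r cos θ, r sin θ) = (5.916656, 12.688309)
h = r sin θ − e = 12.688309 − 1 = 11.688309
x = r cos θ + √(L² − h²) = 5.916656 + √(28561.0 − 136.6166) = 5.916656 + 168.595324 = 174.511980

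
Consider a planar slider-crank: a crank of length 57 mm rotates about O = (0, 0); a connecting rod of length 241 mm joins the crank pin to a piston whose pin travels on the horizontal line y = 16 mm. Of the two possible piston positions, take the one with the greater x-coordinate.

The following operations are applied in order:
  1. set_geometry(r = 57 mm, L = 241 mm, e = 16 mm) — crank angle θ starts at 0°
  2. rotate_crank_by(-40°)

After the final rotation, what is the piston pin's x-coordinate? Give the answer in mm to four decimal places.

set_geometry: r = 57 mm, L = 241 mm, e = 16 mm; θ ← 0°
rotate_crank_by(-40°): θ ← 0° -40° = -40°
crank pin P = (r cos θ, r sin θ) = (43.664533, -36.638894)
h = r sin θ − e = -36.638894 − 16 = -52.638894
x = r cos θ + √(L² − h²) = 43.664533 + √(58081.0 − 2770.8531) = 43.664533 + 235.181094 = 278.845627

278.8456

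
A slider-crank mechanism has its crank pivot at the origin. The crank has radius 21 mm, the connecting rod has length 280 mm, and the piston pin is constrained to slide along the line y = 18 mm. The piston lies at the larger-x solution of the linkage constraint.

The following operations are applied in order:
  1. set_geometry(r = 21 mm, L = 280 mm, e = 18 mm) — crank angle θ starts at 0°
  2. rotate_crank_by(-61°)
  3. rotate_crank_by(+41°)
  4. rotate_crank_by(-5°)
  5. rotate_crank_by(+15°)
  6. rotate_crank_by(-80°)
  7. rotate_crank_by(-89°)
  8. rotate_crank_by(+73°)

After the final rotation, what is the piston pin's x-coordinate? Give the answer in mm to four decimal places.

271.5954

set_geometry: r = 21 mm, L = 280 mm, e = 18 mm; θ ← 0°
rotate_crank_by(-61°): θ ← 0° -61° = -61°
rotate_crank_by(+41°): θ ← -61° +41° = -20°
rotate_crank_by(-5°): θ ← -20° -5° = -25°
rotate_crank_by(+15°): θ ← -25° +15° = -10°
rotate_crank_by(-80°): θ ← -10° -80° = -90°
rotate_crank_by(-89°): θ ← -90° -89° = -179°
rotate_crank_by(+73°): θ ← -179° +73° = -106°
crank pin P = (r cos θ, r sin θ) = (-5.788384, -20.186496)
h = r sin θ − e = -20.186496 − 18 = -38.186496
x = r cos θ + √(L² − h²) = -5.788384 + √(78400.0 − 1458.2084) = -5.788384 + 277.383834 = 271.595450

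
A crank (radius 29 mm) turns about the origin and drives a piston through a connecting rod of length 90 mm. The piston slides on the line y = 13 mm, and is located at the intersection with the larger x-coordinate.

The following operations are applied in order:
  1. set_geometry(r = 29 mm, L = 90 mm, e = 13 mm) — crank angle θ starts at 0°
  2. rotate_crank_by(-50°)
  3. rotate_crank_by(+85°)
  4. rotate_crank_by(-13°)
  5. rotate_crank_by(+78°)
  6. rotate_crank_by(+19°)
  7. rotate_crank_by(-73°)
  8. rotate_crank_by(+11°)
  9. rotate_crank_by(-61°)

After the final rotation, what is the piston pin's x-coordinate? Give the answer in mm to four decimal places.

set_geometry: r = 29 mm, L = 90 mm, e = 13 mm; θ ← 0°
rotate_crank_by(-50°): θ ← 0° -50° = -50°
rotate_crank_by(+85°): θ ← -50° +85° = 35°
rotate_crank_by(-13°): θ ← 35° -13° = 22°
rotate_crank_by(+78°): θ ← 22° +78° = 100°
rotate_crank_by(+19°): θ ← 100° +19° = 119°
rotate_crank_by(-73°): θ ← 119° -73° = 46°
rotate_crank_by(+11°): θ ← 46° +11° = 57°
rotate_crank_by(-61°): θ ← 57° -61° = -4°
crank pin P = (r cos θ, r sin θ) = (28.929357, -2.022938)
h = r sin θ − e = -2.022938 − 13 = -15.022938
x = r cos θ + √(L² − h²) = 28.929357 + √(8100.0 − 225.6887) = 28.929357 + 88.737317 = 117.666674

117.6667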